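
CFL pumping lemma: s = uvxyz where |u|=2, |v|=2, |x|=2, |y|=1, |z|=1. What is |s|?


|s| = |u| + |v| + |x| + |y| + |z|
= 2 + 2 + 2 + 1 + 1
= 4 + 2 + 2
= 6 + 2
= 8

8


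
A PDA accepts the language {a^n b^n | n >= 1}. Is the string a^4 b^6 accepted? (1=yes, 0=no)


Language requires equal numbers of a's and b's
PDA pushes for each 'a', pops for each 'b'
Number of a's = 4
Number of b's = 6
4 != 6 -> Reject

0


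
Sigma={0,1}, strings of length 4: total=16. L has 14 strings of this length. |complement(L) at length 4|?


Alphabet: {0,1}
String length: 4
Total strings of length 4 = 2^4 = 16
Strings in L = 14
Complement = total - |L|
= 16 - 14
= 2

2


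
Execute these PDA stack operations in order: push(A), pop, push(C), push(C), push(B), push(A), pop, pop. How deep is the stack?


Tracing stack operations:
  push(A) -> stack = [A], depth=1
  pop -> removed A, stack = [], depth=0
  push(C) -> stack = [C], depth=1
  push(C) -> stack = [C,C], depth=2
  push(B) -> stack = [C,C,B], depth=3
  push(A) -> stack = [C,C,B,A], depth=4
  pop -> removed A, stack = [C,C,B], depth=3
  pop -> removed B, stack = [C,C], depth=2
Final depth = 2

2


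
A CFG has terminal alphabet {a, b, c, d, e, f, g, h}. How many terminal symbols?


Terminal symbols: a, b, c, d, e, f, g, h
Counting each: a (#1), b (#2), c (#3), d (#4), e (#5), f (#6), g (#7), h (#8)
Total = 8

8


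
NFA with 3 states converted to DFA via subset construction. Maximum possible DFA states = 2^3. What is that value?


NFA has 3 states
Subset construction: each DFA state = subset of NFA states
Maximum subsets = 2^3
2^3 = 8

8


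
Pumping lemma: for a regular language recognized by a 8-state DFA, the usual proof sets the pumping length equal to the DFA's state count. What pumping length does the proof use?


Pumping lemma for regular languages (standard proof):
Take p = |Q|, the number of DFA states.
Any string of length >= |Q| passes through |Q|+1 states while reading its first |Q| symbols,
so by pigeonhole some state repeats, giving the loop that can be pumped.
Here |Q| = 8
Therefore the proof uses p = 8

8


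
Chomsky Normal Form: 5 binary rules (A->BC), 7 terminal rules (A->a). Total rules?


CNF allows two rule forms:
  A -> BC (binary): 5 rules
  A -> a (terminal): 7 rules
Total = 5 + 7 = 12

12


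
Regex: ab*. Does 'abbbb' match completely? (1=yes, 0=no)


Pattern: ab*
String: 'abbbb'
Pattern requires: exactly one 'a' followed by zero or more 'b's
First char is 'a' -> OK
Rest 'bbbb': all b's? Yes
Result: 1

1


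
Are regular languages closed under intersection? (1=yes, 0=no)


Regular languages are closed under:
- Union (DFA product construction)
- Intersection (DFA product construction)
- Complement (swap accept/reject states)
- Concatenation (NFA construction)
- Kleene star (NFA construction)
intersection is in this list
Therefore: closed

1


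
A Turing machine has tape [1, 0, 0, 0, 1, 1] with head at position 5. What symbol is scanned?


Tape: [1, 0, 0, 0, 1, 1]
Positions: 0 1 2 3 4 5
Values:    1 0 0 0 1 1
Head at position 5
tape[5] = 1

1


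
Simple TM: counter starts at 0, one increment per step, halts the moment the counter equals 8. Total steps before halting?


Counter starts at 0. Counting sequence:
  Step 1: counter = 1
  Step 2: counter = 2
  Step 3: counter = 3
  Step 4: counter = 4
  Step 5: counter = 5
  Step 6: counter = 6
  Step 7: counter = 7
  Step 8: counter = 8
Counter reached 8 -> halt
Total steps = 8

8


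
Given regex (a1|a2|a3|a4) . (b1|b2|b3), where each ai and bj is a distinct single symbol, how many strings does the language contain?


First group: 4 alternatives
Second group: 3 alternatives
Concatenation: each choice from group 1 pairs with each from group 2
Total = 4 x 3 = 12

12


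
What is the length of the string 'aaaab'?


String: 'aaaab'
Counting characters:
  'a' appears 4 time(s)
  'b' appears 1 time(s)
Total length = 4 + 1 = 5

5


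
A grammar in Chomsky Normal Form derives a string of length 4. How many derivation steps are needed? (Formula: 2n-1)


Chomsky Normal Form derivation:
String length n = 4
Each step either:
  - Splits a nonterminal into two (n-1 such steps)
  - Converts a nonterminal to terminal (n such steps)
Total = (n-1) + n = 2n - 1
= 2(4) - 1
= 8 - 1
= 7

7


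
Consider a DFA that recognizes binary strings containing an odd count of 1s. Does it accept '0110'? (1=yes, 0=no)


DFA has 2 states: q_even (start, accept=no) and q_odd
Processing string '0110' character by character:
  Position 0: read '0', 1-count=0 -> q_even (no change)
  Position 1: read '1', 1-count=1 -> q_odd
  Position 2: read '1', 1-count=2 -> q_even
  Position 3: read '0', 1-count=2 -> q_even (no change)
Final state: q_even, total 1s = 2 (even); the DFA requires an odd count -> reject

0


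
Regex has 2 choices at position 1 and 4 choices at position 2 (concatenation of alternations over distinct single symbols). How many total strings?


First group: 2 alternatives
Second group: 4 alternatives
Concatenation: each choice from group 1 pairs with each from group 2
Total = 2 x 4 = 8

8


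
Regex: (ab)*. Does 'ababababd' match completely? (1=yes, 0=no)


Pattern: (ab)*
String: 'ababababd'
Pattern requires: zero or more repetitions of 'ab'
Length 9 is odd -> cannot be (ab)* -> no match
Result: 0

0


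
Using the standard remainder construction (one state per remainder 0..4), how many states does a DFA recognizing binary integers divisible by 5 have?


Divisibility by 5 is tracked via the remainder mod 5: 0, 1, ..., 4
The construction assigns one state to each remainder
Number of remainders = 5

5


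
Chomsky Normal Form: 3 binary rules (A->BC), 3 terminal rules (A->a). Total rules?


CNF allows two rule forms:
  A -> BC (binary): 3 rules
  A -> a (terminal): 3 rules
Total = 3 + 3 = 6

6


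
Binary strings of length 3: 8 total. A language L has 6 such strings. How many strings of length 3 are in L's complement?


Alphabet: {0,1}
String length: 3
Total strings of length 3 = 2^3 = 8
Strings in L = 6
Complement = total - |L|
= 8 - 6
= 2

2


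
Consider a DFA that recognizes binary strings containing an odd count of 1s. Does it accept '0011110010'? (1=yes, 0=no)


DFA has 2 states: q_even (start, accept=no) and q_odd
Processing string '0011110010' character by character:
  Position 0: read '0', 1-count=0 -> q_even (no change)
  Position 1: read '0', 1-count=0 -> q_even (no change)
  Position 2: read '1', 1-count=1 -> q_odd
  Position 3: read '1', 1-count=2 -> q_even
  Position 4: read '1', 1-count=3 -> q_odd
  Position 5: read '1', 1-count=4 -> q_even
  Position 6: read '0', 1-count=4 -> q_even (no change)
  Position 7: read '0', 1-count=4 -> q_even (no change)
  Position 8: read '1', 1-count=5 -> q_odd
  Position 9: read '0', 1-count=5 -> q_odd (no change)
Final state: q_odd, total 1s = 5 (odd); the DFA requires an odd count -> accept

1


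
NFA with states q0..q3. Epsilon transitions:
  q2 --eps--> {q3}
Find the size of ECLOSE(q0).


Starting from q0
Initialize closure = {q0}
q0 has no outgoing epsilon transitions -> nothing to add
Final closure: {q0}
Size = 1

1


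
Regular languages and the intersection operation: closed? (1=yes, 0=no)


Regular languages are closed under all standard operations:
- Union: Yes (product construction)
- Intersection: Yes (product construction)
- Complement: Yes (swap accept/reject)
- Concatenation: Yes (NFA construction)
Operation: intersection -> Closed

1


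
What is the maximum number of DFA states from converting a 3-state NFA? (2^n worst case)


NFA has 3 states
Subset construction: each DFA state = subset of NFA states
Maximum subsets = 2^3
2^3 = 8

8


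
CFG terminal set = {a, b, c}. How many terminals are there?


Terminal symbols: a, b, c
Counting each: a (#1), b (#2), c (#3)
Total = 3

3


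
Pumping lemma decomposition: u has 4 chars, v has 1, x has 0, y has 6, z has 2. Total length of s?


|s| = |u| + |v| + |x| + |y| + |z|
= 4 + 1 + 0 + 6 + 2
= 5 + 0 + 8
= 5 + 8
= 13

13


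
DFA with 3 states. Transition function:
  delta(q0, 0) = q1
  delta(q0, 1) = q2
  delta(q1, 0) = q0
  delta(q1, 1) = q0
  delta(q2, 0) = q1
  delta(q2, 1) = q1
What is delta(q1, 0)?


Looking up transition function:
delta(q1, 0) in the table
Row: q1, Column: 0
Result: q0

q0


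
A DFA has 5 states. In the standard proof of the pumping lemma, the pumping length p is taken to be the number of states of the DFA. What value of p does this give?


Pumping lemma for regular languages (standard proof):
Take p = |Q|, the number of DFA states.
Any string of length >= |Q| passes through |Q|+1 states while reading its first |Q| symbols,
so by pigeonhole some state repeats, giving the loop that can be pumped.
Here |Q| = 5
Therefore the proof uses p = 5

5


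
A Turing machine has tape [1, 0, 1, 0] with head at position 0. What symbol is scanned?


Tape: [1, 0, 1, 0]
Positions: 0 1 2 3
Values:    1 0 1 0
Head at position 0
tape[0] = 1

1


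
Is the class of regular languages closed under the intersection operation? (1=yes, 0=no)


Regular languages are closed under:
- Union (DFA product construction)
- Intersection (DFA product construction)
- Complement (swap accept/reject states)
- Concatenation (NFA construction)
- Kleene star (NFA construction)
intersection is in this list
Therefore: closed

1


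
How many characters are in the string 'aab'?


String: 'aab'
Counting characters:
  'a' appears 2 time(s)
  'b' appears 1 time(s)
Total length = 2 + 1 = 3

3


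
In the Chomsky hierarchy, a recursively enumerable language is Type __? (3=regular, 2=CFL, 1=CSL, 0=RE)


Chomsky hierarchy levels:
  Type 3: Regular (DFA/NFA/regex)
  Type 2: Context-free (PDA)
  Type 1: Context-sensitive
  Type 0: Recursively enumerable (TM)
'recursively enumerable' corresponds to Type 0

0


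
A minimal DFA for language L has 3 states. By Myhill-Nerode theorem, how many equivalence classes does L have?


Myhill-Nerode theorem:
Number of equivalence classes = number of states in minimal DFA
Minimal DFA states = 3
Therefore equivalence classes = 3

3


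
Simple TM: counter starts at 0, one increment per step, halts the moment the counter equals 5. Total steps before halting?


Counter starts at 0. Counting sequence:
  Step 1: counter = 1
  Step 2: counter = 2
  Step 3: counter = 3
  Step 4: counter = 4
  Step 5: counter = 5
Counter reached 5 -> halt
Total steps = 5

5


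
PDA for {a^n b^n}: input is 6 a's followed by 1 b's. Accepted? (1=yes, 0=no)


Language requires equal numbers of a's and b's
PDA pushes for each 'a', pops for each 'b'
Number of a's = 6
Number of b's = 1
6 != 1 -> Reject

0


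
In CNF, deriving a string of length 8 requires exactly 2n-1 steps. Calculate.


Chomsky Normal Form derivation:
String length n = 8
Each step either:
  - Splits a nonterminal into two (n-1 such steps)
  - Converts a nonterminal to terminal (n such steps)
Total = (n-1) + n = 2n - 1
= 2(8) - 1
= 16 - 1
= 15

15


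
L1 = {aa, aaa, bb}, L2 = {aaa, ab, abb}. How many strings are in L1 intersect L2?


L1 = {aa, aaa, bb}
L2 = {aaa, ab, abb}
Checking each string in L1 against L2:
  'aa': in L2? No
  'aaa': in L2? Yes
  'bb': in L2? No
Intersection = {aaa}
|L1 ∩ L2| = 1

1


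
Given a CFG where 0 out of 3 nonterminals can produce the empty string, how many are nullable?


Nonterminals: {S, A, B}
A nonterminal is nullable if it can derive epsilon
Counting nullable nonterminals: 0
Total nullable = 0

0


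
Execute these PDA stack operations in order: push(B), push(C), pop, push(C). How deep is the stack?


Tracing stack operations:
  push(B) -> stack = [B], depth=1
  push(C) -> stack = [B,C], depth=2
  pop -> removed C, stack = [B], depth=1
  push(C) -> stack = [B,C], depth=2
Final depth = 2

2


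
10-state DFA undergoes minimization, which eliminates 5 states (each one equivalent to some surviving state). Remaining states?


Original DFA: 10 states
Redundant states removed: 5
Minimized states = original - removed
= 10 - 5
= 5

5


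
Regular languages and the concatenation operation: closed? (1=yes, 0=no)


Regular languages are closed under all standard operations:
- Union: Yes (product construction)
- Intersection: Yes (product construction)
- Complement: Yes (swap accept/reject)
- Concatenation: Yes (NFA construction)
Operation: concatenation -> Closed

1


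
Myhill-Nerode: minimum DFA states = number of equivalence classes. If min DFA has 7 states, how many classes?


Myhill-Nerode theorem:
Number of equivalence classes = number of states in minimal DFA
Minimal DFA states = 7
Therefore equivalence classes = 7

7


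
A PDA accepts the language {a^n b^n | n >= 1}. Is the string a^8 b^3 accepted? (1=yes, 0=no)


Language requires equal numbers of a's and b's
PDA pushes for each 'a', pops for each 'b'
Number of a's = 8
Number of b's = 3
8 != 3 -> Reject

0


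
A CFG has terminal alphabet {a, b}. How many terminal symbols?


Terminal symbols: a, b
Counting each: a (#1), b (#2)
Total = 2

2


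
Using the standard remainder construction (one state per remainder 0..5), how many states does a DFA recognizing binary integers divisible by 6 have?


Divisibility by 6 is tracked via the remainder mod 6: 0, 1, ..., 5
The construction assigns one state to each remainder
Number of remainders = 6

6


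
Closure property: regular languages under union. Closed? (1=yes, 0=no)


Regular languages are closed under:
- Union (DFA product construction)
- Intersection (DFA product construction)
- Complement (swap accept/reject states)
- Concatenation (NFA construction)
- Kleene star (NFA construction)
union is in this list
Therefore: closed

1


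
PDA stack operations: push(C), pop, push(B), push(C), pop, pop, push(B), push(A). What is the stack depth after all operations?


Tracing stack operations:
  push(C) -> stack = [C], depth=1
  pop -> removed C, stack = [], depth=0
  push(B) -> stack = [B], depth=1
  push(C) -> stack = [B,C], depth=2
  pop -> removed C, stack = [B], depth=1
  pop -> removed B, stack = [], depth=0
  push(B) -> stack = [B], depth=1
  push(A) -> stack = [B,A], depth=2
Final depth = 2

2


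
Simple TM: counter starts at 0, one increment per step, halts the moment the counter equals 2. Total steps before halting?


Counter starts at 0. Counting sequence:
  Step 1: counter = 1
  Step 2: counter = 2
Counter reached 2 -> halt
Total steps = 2

2


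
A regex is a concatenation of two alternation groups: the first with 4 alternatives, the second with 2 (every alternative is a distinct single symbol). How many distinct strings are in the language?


First group: 4 alternatives
Second group: 2 alternatives
Concatenation: each choice from group 1 pairs with each from group 2
Total = 4 x 2 = 8

8


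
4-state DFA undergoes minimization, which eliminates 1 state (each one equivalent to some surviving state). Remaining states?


Original DFA: 4 states
Redundant states removed: 1
Minimized states = original - removed
= 4 - 1
= 3

3


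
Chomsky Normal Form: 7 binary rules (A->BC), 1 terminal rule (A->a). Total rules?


CNF allows two rule forms:
  A -> BC (binary): 7 rules
  A -> a (terminal): 1 rule
Total = 7 + 1 = 8

8


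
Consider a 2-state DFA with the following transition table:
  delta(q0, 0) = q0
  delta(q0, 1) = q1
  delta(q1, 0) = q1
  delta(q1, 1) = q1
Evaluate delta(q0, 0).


Looking up transition function:
delta(q0, 0) in the table
Row: q0, Column: 0
Result: q0

q0


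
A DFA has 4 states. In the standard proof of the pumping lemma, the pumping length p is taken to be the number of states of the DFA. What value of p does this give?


Pumping lemma for regular languages (standard proof):
Take p = |Q|, the number of DFA states.
Any string of length >= |Q| passes through |Q|+1 states while reading its first |Q| symbols,
so by pigeonhole some state repeats, giving the loop that can be pumped.
Here |Q| = 4
Therefore the proof uses p = 4

4


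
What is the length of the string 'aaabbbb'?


String: 'aaabbbb'
Counting characters:
  'a' appears 3 time(s)
  'b' appears 4 time(s)
Total length = 3 + 4 = 7

7


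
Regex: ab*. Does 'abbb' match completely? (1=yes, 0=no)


Pattern: ab*
String: 'abbb'
Pattern requires: exactly one 'a' followed by zero or more 'b's
First char is 'a' -> OK
Rest 'bbb': all b's? Yes
Result: 1

1


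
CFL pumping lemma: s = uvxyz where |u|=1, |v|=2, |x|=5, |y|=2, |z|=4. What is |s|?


|s| = |u| + |v| + |x| + |y| + |z|
= 1 + 2 + 5 + 2 + 4
= 3 + 5 + 6
= 8 + 6
= 14

14


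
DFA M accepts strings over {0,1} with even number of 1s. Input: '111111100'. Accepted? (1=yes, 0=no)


DFA has 2 states: q_even (start, accept=yes) and q_odd
Processing string '111111100' character by character:
  Position 0: read '1', 1-count=1 -> q_odd
  Position 1: read '1', 1-count=2 -> q_even
  Position 2: read '1', 1-count=3 -> q_odd
  Position 3: read '1', 1-count=4 -> q_even
  Position 4: read '1', 1-count=5 -> q_odd
  Position 5: read '1', 1-count=6 -> q_even
  Position 6: read '1', 1-count=7 -> q_odd
  Position 7: read '0', 1-count=7 -> q_odd (no change)
  Position 8: read '0', 1-count=7 -> q_odd (no change)
Final state: q_odd, total 1s = 7 (odd); the DFA requires an even count -> reject

0


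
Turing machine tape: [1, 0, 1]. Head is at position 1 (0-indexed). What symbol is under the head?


Tape: [1, 0, 1]
Positions: 0 1 2
Values:    1 0 1
Head at position 1
tape[1] = 0

0


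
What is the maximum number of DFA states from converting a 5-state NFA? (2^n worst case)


NFA has 5 states
Subset construction: each DFA state = subset of NFA states
Maximum subsets = 2^5
2^5 = 32

32


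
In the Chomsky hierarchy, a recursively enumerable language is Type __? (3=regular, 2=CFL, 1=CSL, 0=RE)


Chomsky hierarchy levels:
  Type 3: Regular (DFA/NFA/regex)
  Type 2: Context-free (PDA)
  Type 1: Context-sensitive
  Type 0: Recursively enumerable (TM)
'recursively enumerable' corresponds to Type 0

0


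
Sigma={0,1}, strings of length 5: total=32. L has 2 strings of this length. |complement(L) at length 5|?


Alphabet: {0,1}
String length: 5
Total strings of length 5 = 2^5 = 32
Strings in L = 2
Complement = total - |L|
= 32 - 2
= 30

30


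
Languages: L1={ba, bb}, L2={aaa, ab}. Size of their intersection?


L1 = {ba, bb}
L2 = {aaa, ab}
Checking each string in L1 against L2:
  'ba': in L2? No
  'bb': in L2? No
Intersection = {}
|L1 ∩ L2| = 0

0


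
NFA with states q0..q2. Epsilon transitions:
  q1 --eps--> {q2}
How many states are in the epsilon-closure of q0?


Starting from q0
Initialize closure = {q0}
q0 has no outgoing epsilon transitions -> nothing to add
Final closure: {q0}
Size = 1

1


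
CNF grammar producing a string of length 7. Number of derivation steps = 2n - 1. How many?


Chomsky Normal Form derivation:
String length n = 7
Each step either:
  - Splits a nonterminal into two (n-1 such steps)
  - Converts a nonterminal to terminal (n such steps)
Total = (n-1) + n = 2n - 1
= 2(7) - 1
= 14 - 1
= 13

13


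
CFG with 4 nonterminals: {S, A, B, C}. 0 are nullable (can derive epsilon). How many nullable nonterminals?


Nonterminals: {S, A, B, C}
A nonterminal is nullable if it can derive epsilon
Counting nullable nonterminals: 0
Total nullable = 0

0


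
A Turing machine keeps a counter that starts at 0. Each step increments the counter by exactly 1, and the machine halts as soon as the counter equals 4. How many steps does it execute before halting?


Counter starts at 0. Counting sequence:
  Step 1: counter = 1
  Step 2: counter = 2
  Step 3: counter = 3
  Step 4: counter = 4
Counter reached 4 -> halt
Total steps = 4

4


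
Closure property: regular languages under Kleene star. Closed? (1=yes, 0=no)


Regular languages are closed under:
- Union (DFA product construction)
- Intersection (DFA product construction)
- Complement (swap accept/reject states)
- Concatenation (NFA construction)
- Kleene star (NFA construction)
Kleene star is in this list
Therefore: closed

1


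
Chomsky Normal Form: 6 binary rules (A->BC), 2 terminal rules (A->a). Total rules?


CNF allows two rule forms:
  A -> BC (binary): 6 rules
  A -> a (terminal): 2 rules
Total = 6 + 2 = 8

8


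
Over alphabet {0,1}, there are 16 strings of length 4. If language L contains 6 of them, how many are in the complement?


Alphabet: {0,1}
String length: 4
Total strings of length 4 = 2^4 = 16
Strings in L = 6
Complement = total - |L|
= 16 - 6
= 10

10


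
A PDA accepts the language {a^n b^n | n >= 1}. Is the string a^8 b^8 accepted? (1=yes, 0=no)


Language requires equal numbers of a's and b's
PDA pushes for each 'a', pops for each 'b'
Number of a's = 8
Number of b's = 8
8 == 8 -> Accept

1


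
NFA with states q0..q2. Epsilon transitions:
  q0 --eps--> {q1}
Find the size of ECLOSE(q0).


Starting from q0
Initialize closure = {q0}
Follow epsilon from q0 -> add q1
Final closure: {q0, q1}
Size = 2

2


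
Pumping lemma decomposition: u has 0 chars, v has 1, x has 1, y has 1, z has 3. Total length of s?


|s| = |u| + |v| + |x| + |y| + |z|
= 0 + 1 + 1 + 1 + 3
= 1 + 1 + 4
= 2 + 4
= 6

6


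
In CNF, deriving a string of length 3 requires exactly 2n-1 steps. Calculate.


Chomsky Normal Form derivation:
String length n = 3
Each step either:
  - Splits a nonterminal into two (n-1 such steps)
  - Converts a nonterminal to terminal (n such steps)
Total = (n-1) + n = 2n - 1
= 2(3) - 1
= 6 - 1
= 5

5


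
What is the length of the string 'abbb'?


String: 'abbb'
Counting characters:
  'a' appears 1 time(s)
  'b' appears 3 time(s)
Total length = 1 + 3 = 4

4


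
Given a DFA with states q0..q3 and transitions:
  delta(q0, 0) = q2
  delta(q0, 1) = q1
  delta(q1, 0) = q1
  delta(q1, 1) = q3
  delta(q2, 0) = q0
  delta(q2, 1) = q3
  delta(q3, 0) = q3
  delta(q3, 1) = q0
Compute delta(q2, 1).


Looking up transition function:
delta(q2, 1) in the table
Row: q2, Column: 1
Result: q3

q3


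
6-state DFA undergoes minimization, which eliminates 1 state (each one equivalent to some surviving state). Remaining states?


Original DFA: 6 states
Redundant states removed: 1
Minimized states = original - removed
= 6 - 1
= 5

5


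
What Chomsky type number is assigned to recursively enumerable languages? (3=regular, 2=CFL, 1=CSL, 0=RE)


Chomsky hierarchy levels:
  Type 3: Regular (DFA/NFA/regex)
  Type 2: Context-free (PDA)
  Type 1: Context-sensitive
  Type 0: Recursively enumerable (TM)
'recursively enumerable' corresponds to Type 0

0


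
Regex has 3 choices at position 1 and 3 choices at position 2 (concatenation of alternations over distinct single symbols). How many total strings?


First group: 3 alternatives
Second group: 3 alternatives
Concatenation: each choice from group 1 pairs with each from group 2
Total = 3 x 3 = 9

9


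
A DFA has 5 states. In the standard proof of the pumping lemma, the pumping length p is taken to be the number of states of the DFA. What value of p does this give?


Pumping lemma for regular languages (standard proof):
Take p = |Q|, the number of DFA states.
Any string of length >= |Q| passes through |Q|+1 states while reading its first |Q| symbols,
so by pigeonhole some state repeats, giving the loop that can be pumped.
Here |Q| = 5
Therefore the proof uses p = 5

5


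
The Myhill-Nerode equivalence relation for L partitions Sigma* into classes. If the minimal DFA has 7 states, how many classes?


Myhill-Nerode theorem:
Number of equivalence classes = number of states in minimal DFA
Minimal DFA states = 7
Therefore equivalence classes = 7

7


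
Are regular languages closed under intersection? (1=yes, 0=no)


Regular languages are closed under all standard operations:
- Union: Yes (product construction)
- Intersection: Yes (product construction)
- Complement: Yes (swap accept/reject)
- Concatenation: Yes (NFA construction)
Operation: intersection -> Closed

1


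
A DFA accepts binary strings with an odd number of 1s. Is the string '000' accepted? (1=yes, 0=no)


DFA has 2 states: q_even (start, accept=no) and q_odd
Processing string '000' character by character:
  Position 0: read '0', 1-count=0 -> q_even (no change)
  Position 1: read '0', 1-count=0 -> q_even (no change)
  Position 2: read '0', 1-count=0 -> q_even (no change)
Final state: q_even, total 1s = 0 (even); the DFA requires an odd count -> reject

0


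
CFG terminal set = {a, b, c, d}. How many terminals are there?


Terminal symbols: a, b, c, d
Counting each: a (#1), b (#2), c (#3), d (#4)
Total = 4

4


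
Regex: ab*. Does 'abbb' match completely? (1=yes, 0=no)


Pattern: ab*
String: 'abbb'
Pattern requires: exactly one 'a' followed by zero or more 'b's
First char is 'a' -> OK
Rest 'bbb': all b's? Yes
Result: 1

1


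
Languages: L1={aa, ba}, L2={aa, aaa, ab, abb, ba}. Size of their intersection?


L1 = {aa, ba}
L2 = {aa, aaa, ab, abb, ba}
Checking each string in L1 against L2:
  'aa': in L2? Yes
  'ba': in L2? Yes
Intersection = {aa, ba}
|L1 ∩ L2| = 2

2


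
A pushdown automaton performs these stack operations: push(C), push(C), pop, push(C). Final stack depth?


Tracing stack operations:
  push(C) -> stack = [C], depth=1
  push(C) -> stack = [C,C], depth=2
  pop -> removed C, stack = [C], depth=1
  push(C) -> stack = [C,C], depth=2
Final depth = 2

2


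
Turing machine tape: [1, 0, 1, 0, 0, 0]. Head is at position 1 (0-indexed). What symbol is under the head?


Tape: [1, 0, 1, 0, 0, 0]
Positions: 0 1 2 3 4 5
Values:    1 0 1 0 0 0
Head at position 1
tape[1] = 0

0


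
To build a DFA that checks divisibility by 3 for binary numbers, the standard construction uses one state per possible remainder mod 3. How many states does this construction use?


Divisibility by 3 is tracked via the remainder mod 3: 0, 1, ..., 2
The construction assigns one state to each remainder
Number of remainders = 3

3


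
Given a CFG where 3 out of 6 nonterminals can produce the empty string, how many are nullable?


Nonterminals: {S, A, B, C, D, E}
A nonterminal is nullable if it can derive epsilon
Counting nullable nonterminals: 3
Total nullable = 3

3


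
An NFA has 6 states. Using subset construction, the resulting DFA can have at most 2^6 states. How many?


NFA has 6 states
Subset construction: each DFA state = subset of NFA states
Maximum subsets = 2^6
2^6 = 64

64


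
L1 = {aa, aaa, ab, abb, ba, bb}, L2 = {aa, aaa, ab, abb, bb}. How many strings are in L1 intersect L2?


L1 = {aa, aaa, ab, abb, ba, bb}
L2 = {aa, aaa, ab, abb, bb}
Checking each string in L1 against L2:
  'aa': in L2? Yes
  'aaa': in L2? Yes
  'ab': in L2? Yes
  'abb': in L2? Yes
  'ba': in L2? No
  'bb': in L2? Yes
Intersection = {aa, aaa, ab, abb, bb}
|L1 ∩ L2| = 5

5


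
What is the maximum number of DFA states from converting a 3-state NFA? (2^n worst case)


NFA has 3 states
Subset construction: each DFA state = subset of NFA states
Maximum subsets = 2^3
2^3 = 8

8


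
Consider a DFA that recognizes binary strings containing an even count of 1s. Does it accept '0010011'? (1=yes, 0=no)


DFA has 2 states: q_even (start, accept=yes) and q_odd
Processing string '0010011' character by character:
  Position 0: read '0', 1-count=0 -> q_even (no change)
  Position 1: read '0', 1-count=0 -> q_even (no change)
  Position 2: read '1', 1-count=1 -> q_odd
  Position 3: read '0', 1-count=1 -> q_odd (no change)
  Position 4: read '0', 1-count=1 -> q_odd (no change)
  Position 5: read '1', 1-count=2 -> q_even
  Position 6: read '1', 1-count=3 -> q_odd
Final state: q_odd, total 1s = 3 (odd); the DFA requires an even count -> reject

0


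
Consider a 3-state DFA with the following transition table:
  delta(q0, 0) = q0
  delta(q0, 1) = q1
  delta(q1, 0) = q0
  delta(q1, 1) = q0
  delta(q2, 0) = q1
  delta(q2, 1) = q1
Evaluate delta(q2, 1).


Looking up transition function:
delta(q2, 1) in the table
Row: q2, Column: 1
Result: q1

q1


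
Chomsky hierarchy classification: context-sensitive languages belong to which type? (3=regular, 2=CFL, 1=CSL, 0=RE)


Chomsky hierarchy levels:
  Type 3: Regular (DFA/NFA/regex)
  Type 2: Context-free (PDA)
  Type 1: Context-sensitive
  Type 0: Recursively enumerable (TM)
'context-sensitive' corresponds to Type 1

1


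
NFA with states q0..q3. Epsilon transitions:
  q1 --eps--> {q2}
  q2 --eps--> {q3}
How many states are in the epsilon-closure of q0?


Starting from q0
Initialize closure = {q0}
q0 has no outgoing epsilon transitions -> nothing to add
Final closure: {q0}
Size = 1

1


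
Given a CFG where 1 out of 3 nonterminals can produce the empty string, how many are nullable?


Nonterminals: {S, A, B}
A nonterminal is nullable if it can derive epsilon
Counting nullable nonterminals: 1
Total nullable = 1

1


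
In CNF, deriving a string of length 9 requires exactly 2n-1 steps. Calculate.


Chomsky Normal Form derivation:
String length n = 9
Each step either:
  - Splits a nonterminal into two (n-1 such steps)
  - Converts a nonterminal to terminal (n such steps)
Total = (n-1) + n = 2n - 1
= 2(9) - 1
= 18 - 1
= 17

17


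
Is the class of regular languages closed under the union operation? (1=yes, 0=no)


Regular languages are closed under:
- Union (DFA product construction)
- Intersection (DFA product construction)
- Complement (swap accept/reject states)
- Concatenation (NFA construction)
- Kleene star (NFA construction)
union is in this list
Therefore: closed

1


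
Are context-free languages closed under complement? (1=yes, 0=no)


CFL closure properties:
  Closed under: union, concatenation, Kleene star
  NOT closed under: intersection, complement
Operation 'complement' is in not-closed list -> No (not closed)

0


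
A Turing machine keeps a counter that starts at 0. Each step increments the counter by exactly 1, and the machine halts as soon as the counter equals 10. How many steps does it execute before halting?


Counter starts at 0. Counting sequence:
  Step 1: counter = 1
  Step 2: counter = 2
  Step 3: counter = 3
  Step 4: counter = 4
  Step 5: counter = 5
  Step 6: counter = 6
  ...
  Step 10: counter = 10
Counter reached 10 -> halt
Total steps = 10

10


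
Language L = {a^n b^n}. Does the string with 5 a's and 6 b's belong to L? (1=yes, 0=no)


Language requires equal numbers of a's and b's
PDA pushes for each 'a', pops for each 'b'
Number of a's = 5
Number of b's = 6
5 != 6 -> Reject

0


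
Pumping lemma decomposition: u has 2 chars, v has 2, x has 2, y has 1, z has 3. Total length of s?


|s| = |u| + |v| + |x| + |y| + |z|
= 2 + 2 + 2 + 1 + 3
= 4 + 2 + 4
= 6 + 4
= 10

10


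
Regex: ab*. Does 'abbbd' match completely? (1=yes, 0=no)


Pattern: ab*
String: 'abbbd'
Pattern requires: exactly one 'a' followed by zero or more 'b's
First char is 'a' -> OK
Rest 'bbbd': all b's? No
Result: 0

0


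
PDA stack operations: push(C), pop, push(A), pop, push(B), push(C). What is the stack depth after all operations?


Tracing stack operations:
  push(C) -> stack = [C], depth=1
  pop -> removed C, stack = [], depth=0
  push(A) -> stack = [A], depth=1
  pop -> removed A, stack = [], depth=0
  push(B) -> stack = [B], depth=1
  push(C) -> stack = [B,C], depth=2
Final depth = 2

2


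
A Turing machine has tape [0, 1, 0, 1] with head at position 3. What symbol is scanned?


Tape: [0, 1, 0, 1]
Positions: 0 1 2 3
Values:    0 1 0 1
Head at position 3
tape[3] = 1

1


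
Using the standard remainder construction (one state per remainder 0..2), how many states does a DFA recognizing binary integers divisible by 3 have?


Divisibility by 3 is tracked via the remainder mod 3: 0, 1, ..., 2
The construction assigns one state to each remainder
Number of remainders = 3

3


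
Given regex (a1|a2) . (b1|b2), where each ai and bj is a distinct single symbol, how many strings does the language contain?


First group: 2 alternatives
Second group: 2 alternatives
Concatenation: each choice from group 1 pairs with each from group 2
Total = 2 x 2 = 4

4


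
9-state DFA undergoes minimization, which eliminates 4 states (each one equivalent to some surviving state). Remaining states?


Original DFA: 9 states
Redundant states removed: 4
Minimized states = original - removed
= 9 - 4
= 5

5


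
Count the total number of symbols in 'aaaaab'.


String: 'aaaaab'
Counting characters:
  'a' appears 5 time(s)
  'b' appears 1 time(s)
Total length = 5 + 1 = 6

6


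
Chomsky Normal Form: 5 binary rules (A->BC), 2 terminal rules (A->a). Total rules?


CNF allows two rule forms:
  A -> BC (binary): 5 rules
  A -> a (terminal): 2 rules
Total = 5 + 2 = 7

7


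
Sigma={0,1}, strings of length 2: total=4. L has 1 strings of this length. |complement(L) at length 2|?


Alphabet: {0,1}
String length: 2
Total strings of length 2 = 2^2 = 4
Strings in L = 1
Complement = total - |L|
= 4 - 1
= 3

3


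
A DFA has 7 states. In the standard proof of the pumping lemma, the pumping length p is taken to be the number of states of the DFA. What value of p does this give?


Pumping lemma for regular languages (standard proof):
Take p = |Q|, the number of DFA states.
Any string of length >= |Q| passes through |Q|+1 states while reading its first |Q| symbols,
so by pigeonhole some state repeats, giving the loop that can be pumped.
Here |Q| = 7
Therefore the proof uses p = 7

7


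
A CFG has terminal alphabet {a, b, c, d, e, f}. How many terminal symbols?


Terminal symbols: a, b, c, d, e, f
Counting each: a (#1), b (#2), c (#3), d (#4), e (#5), f (#6)
Total = 6

6


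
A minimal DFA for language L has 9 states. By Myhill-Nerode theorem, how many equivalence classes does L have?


Myhill-Nerode theorem:
Number of equivalence classes = number of states in minimal DFA
Minimal DFA states = 9
Therefore equivalence classes = 9

9


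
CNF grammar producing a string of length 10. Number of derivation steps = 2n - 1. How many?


Chomsky Normal Form derivation:
String length n = 10
Each step either:
  - Splits a nonterminal into two (n-1 such steps)
  - Converts a nonterminal to terminal (n such steps)
Total = (n-1) + n = 2n - 1
= 2(10) - 1
= 20 - 1
= 19

19


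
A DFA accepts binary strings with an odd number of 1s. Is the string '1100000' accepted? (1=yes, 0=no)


DFA has 2 states: q_even (start, accept=no) and q_odd
Processing string '1100000' character by character:
  Position 0: read '1', 1-count=1 -> q_odd
  Position 1: read '1', 1-count=2 -> q_even
  Position 2: read '0', 1-count=2 -> q_even (no change)
  Position 3: read '0', 1-count=2 -> q_even (no change)
  Position 4: read '0', 1-count=2 -> q_even (no change)
  Position 5: read '0', 1-count=2 -> q_even (no change)
  Position 6: read '0', 1-count=2 -> q_even (no change)
Final state: q_even, total 1s = 2 (even); the DFA requires an odd count -> reject

0


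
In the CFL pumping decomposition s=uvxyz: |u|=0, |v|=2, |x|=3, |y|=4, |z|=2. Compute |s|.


|s| = |u| + |v| + |x| + |y| + |z|
= 0 + 2 + 3 + 4 + 2
= 2 + 3 + 6
= 5 + 6
= 11

11


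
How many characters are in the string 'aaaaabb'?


String: 'aaaaabb'
Counting characters:
  'a' appears 5 time(s)
  'b' appears 2 time(s)
Total length = 5 + 2 = 7

7


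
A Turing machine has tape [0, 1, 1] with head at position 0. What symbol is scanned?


Tape: [0, 1, 1]
Positions: 0 1 2
Values:    0 1 1
Head at position 0
tape[0] = 0

0


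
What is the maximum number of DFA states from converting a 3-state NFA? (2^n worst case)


NFA has 3 states
Subset construction: each DFA state = subset of NFA states
Maximum subsets = 2^3
2^3 = 8

8


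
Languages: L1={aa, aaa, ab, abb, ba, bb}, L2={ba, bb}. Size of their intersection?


L1 = {aa, aaa, ab, abb, ba, bb}
L2 = {ba, bb}
Checking each string in L1 against L2:
  'aa': in L2? No
  'aaa': in L2? No
  'ab': in L2? No
  'abb': in L2? No
  'ba': in L2? Yes
  'bb': in L2? Yes
Intersection = {ba, bb}
|L1 ∩ L2| = 2

2


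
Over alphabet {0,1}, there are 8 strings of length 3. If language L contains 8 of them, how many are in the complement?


Alphabet: {0,1}
String length: 3
Total strings of length 3 = 2^3 = 8
Strings in L = 8
Complement = total - |L|
= 8 - 8
= 0

0


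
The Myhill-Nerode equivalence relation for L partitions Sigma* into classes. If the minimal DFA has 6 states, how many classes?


Myhill-Nerode theorem:
Number of equivalence classes = number of states in minimal DFA
Minimal DFA states = 6
Therefore equivalence classes = 6

6


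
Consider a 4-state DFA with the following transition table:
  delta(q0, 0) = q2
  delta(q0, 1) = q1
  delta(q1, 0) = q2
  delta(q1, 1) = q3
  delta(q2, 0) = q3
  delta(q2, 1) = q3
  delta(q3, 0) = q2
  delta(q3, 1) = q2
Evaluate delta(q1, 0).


Looking up transition function:
delta(q1, 0) in the table
Row: q1, Column: 0
Result: q2

q2


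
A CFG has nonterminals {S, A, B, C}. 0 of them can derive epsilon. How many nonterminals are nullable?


Nonterminals: {S, A, B, C}
A nonterminal is nullable if it can derive epsilon
Counting nullable nonterminals: 0
Total nullable = 0

0


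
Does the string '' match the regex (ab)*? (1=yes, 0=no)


Pattern: (ab)*
String: ''
Pattern requires: zero or more repetitions of 'ab'
Pairs: []
All pairs are 'ab'? Yes
Result: 1

1


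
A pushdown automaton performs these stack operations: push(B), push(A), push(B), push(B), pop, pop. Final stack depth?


Tracing stack operations:
  push(B) -> stack = [B], depth=1
  push(A) -> stack = [B,A], depth=2
  push(B) -> stack = [B,A,B], depth=3
  push(B) -> stack = [B,A,B,B], depth=4
  pop -> removed B, stack = [B,A,B], depth=3
  pop -> removed B, stack = [B,A], depth=2
Final depth = 2

2


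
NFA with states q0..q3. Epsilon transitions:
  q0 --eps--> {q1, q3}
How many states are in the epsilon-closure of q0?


Starting from q0
Initialize closure = {q0}
Follow epsilon from q0 -> add q1
Follow epsilon from q0 -> add q3
Final closure: {q0, q1, q3}
Size = 3

3


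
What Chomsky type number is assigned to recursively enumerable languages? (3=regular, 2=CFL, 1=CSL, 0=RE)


Chomsky hierarchy levels:
  Type 3: Regular (DFA/NFA/regex)
  Type 2: Context-free (PDA)
  Type 1: Context-sensitive
  Type 0: Recursively enumerable (TM)
'recursively enumerable' corresponds to Type 0

0


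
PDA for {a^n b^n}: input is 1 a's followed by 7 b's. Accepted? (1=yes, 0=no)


Language requires equal numbers of a's and b's
PDA pushes for each 'a', pops for each 'b'
Number of a's = 1
Number of b's = 7
1 != 7 -> Reject

0


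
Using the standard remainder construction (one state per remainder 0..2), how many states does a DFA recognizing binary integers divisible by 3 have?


Divisibility by 3 is tracked via the remainder mod 3: 0, 1, ..., 2
The construction assigns one state to each remainder
Number of remainders = 3

3


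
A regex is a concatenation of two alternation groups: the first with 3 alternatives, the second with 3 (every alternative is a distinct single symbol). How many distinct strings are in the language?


First group: 3 alternatives
Second group: 3 alternatives
Concatenation: each choice from group 1 pairs with each from group 2
Total = 3 x 3 = 9

9


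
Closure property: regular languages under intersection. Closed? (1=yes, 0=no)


Regular languages are closed under:
- Union (DFA product construction)
- Intersection (DFA product construction)
- Complement (swap accept/reject states)
- Concatenation (NFA construction)
- Kleene star (NFA construction)
intersection is in this list
Therefore: closed

1


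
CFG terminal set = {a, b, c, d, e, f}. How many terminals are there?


Terminal symbols: a, b, c, d, e, f
Counting each: a (#1), b (#2), c (#3), d (#4), e (#5), f (#6)
Total = 6

6
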